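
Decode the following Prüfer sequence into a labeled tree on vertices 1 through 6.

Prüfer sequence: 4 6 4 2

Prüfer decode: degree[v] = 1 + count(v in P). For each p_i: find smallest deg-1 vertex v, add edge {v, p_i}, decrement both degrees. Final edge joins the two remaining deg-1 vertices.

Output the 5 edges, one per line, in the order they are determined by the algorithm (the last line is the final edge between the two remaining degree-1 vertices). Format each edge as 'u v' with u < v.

Answer: 1 4
3 6
4 5
2 4
2 6

Derivation:
Initial degrees: {1:1, 2:2, 3:1, 4:3, 5:1, 6:2}
Step 1: smallest deg-1 vertex = 1, p_1 = 4. Add edge {1,4}. Now deg[1]=0, deg[4]=2.
Step 2: smallest deg-1 vertex = 3, p_2 = 6. Add edge {3,6}. Now deg[3]=0, deg[6]=1.
Step 3: smallest deg-1 vertex = 5, p_3 = 4. Add edge {4,5}. Now deg[5]=0, deg[4]=1.
Step 4: smallest deg-1 vertex = 4, p_4 = 2. Add edge {2,4}. Now deg[4]=0, deg[2]=1.
Final: two remaining deg-1 vertices are 2, 6. Add edge {2,6}.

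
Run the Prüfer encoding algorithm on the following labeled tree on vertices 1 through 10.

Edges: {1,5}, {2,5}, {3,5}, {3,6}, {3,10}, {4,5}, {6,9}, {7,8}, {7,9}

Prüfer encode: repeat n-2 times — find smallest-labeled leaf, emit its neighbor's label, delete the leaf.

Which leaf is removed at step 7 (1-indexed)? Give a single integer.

Step 1: current leaves = {1,2,4,8,10}. Remove leaf 1 (neighbor: 5).
Step 2: current leaves = {2,4,8,10}. Remove leaf 2 (neighbor: 5).
Step 3: current leaves = {4,8,10}. Remove leaf 4 (neighbor: 5).
Step 4: current leaves = {5,8,10}. Remove leaf 5 (neighbor: 3).
Step 5: current leaves = {8,10}. Remove leaf 8 (neighbor: 7).
Step 6: current leaves = {7,10}. Remove leaf 7 (neighbor: 9).
Step 7: current leaves = {9,10}. Remove leaf 9 (neighbor: 6).

Answer: 9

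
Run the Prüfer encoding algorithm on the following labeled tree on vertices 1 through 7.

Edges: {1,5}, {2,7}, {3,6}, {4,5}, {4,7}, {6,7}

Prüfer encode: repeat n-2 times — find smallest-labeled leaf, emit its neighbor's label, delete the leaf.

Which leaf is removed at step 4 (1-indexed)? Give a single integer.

Step 1: current leaves = {1,2,3}. Remove leaf 1 (neighbor: 5).
Step 2: current leaves = {2,3,5}. Remove leaf 2 (neighbor: 7).
Step 3: current leaves = {3,5}. Remove leaf 3 (neighbor: 6).
Step 4: current leaves = {5,6}. Remove leaf 5 (neighbor: 4).

Answer: 5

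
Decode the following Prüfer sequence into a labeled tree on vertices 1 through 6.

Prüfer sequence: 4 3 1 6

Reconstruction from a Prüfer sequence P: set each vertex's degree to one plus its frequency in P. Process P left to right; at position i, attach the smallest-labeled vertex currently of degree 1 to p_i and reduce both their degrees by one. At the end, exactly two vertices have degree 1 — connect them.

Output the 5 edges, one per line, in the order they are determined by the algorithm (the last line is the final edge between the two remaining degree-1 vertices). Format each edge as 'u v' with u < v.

Answer: 2 4
3 4
1 3
1 6
5 6

Derivation:
Initial degrees: {1:2, 2:1, 3:2, 4:2, 5:1, 6:2}
Step 1: smallest deg-1 vertex = 2, p_1 = 4. Add edge {2,4}. Now deg[2]=0, deg[4]=1.
Step 2: smallest deg-1 vertex = 4, p_2 = 3. Add edge {3,4}. Now deg[4]=0, deg[3]=1.
Step 3: smallest deg-1 vertex = 3, p_3 = 1. Add edge {1,3}. Now deg[3]=0, deg[1]=1.
Step 4: smallest deg-1 vertex = 1, p_4 = 6. Add edge {1,6}. Now deg[1]=0, deg[6]=1.
Final: two remaining deg-1 vertices are 5, 6. Add edge {5,6}.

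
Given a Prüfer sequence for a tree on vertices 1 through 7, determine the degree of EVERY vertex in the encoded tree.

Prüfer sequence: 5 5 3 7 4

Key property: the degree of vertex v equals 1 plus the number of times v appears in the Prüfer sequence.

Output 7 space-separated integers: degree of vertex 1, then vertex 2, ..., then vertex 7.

Answer: 1 1 2 2 3 1 2

Derivation:
p_1 = 5: count[5] becomes 1
p_2 = 5: count[5] becomes 2
p_3 = 3: count[3] becomes 1
p_4 = 7: count[7] becomes 1
p_5 = 4: count[4] becomes 1
Degrees (1 + count): deg[1]=1+0=1, deg[2]=1+0=1, deg[3]=1+1=2, deg[4]=1+1=2, deg[5]=1+2=3, deg[6]=1+0=1, deg[7]=1+1=2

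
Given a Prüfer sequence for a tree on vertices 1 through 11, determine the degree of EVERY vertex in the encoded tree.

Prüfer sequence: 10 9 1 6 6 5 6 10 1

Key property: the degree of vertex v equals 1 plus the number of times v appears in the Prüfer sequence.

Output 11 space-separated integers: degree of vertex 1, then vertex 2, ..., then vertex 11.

Answer: 3 1 1 1 2 4 1 1 2 3 1

Derivation:
p_1 = 10: count[10] becomes 1
p_2 = 9: count[9] becomes 1
p_3 = 1: count[1] becomes 1
p_4 = 6: count[6] becomes 1
p_5 = 6: count[6] becomes 2
p_6 = 5: count[5] becomes 1
p_7 = 6: count[6] becomes 3
p_8 = 10: count[10] becomes 2
p_9 = 1: count[1] becomes 2
Degrees (1 + count): deg[1]=1+2=3, deg[2]=1+0=1, deg[3]=1+0=1, deg[4]=1+0=1, deg[5]=1+1=2, deg[6]=1+3=4, deg[7]=1+0=1, deg[8]=1+0=1, deg[9]=1+1=2, deg[10]=1+2=3, deg[11]=1+0=1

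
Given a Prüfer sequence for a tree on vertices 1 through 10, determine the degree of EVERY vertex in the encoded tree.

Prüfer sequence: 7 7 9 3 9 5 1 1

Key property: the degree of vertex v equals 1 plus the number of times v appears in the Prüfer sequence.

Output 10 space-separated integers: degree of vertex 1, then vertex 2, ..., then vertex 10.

Answer: 3 1 2 1 2 1 3 1 3 1

Derivation:
p_1 = 7: count[7] becomes 1
p_2 = 7: count[7] becomes 2
p_3 = 9: count[9] becomes 1
p_4 = 3: count[3] becomes 1
p_5 = 9: count[9] becomes 2
p_6 = 5: count[5] becomes 1
p_7 = 1: count[1] becomes 1
p_8 = 1: count[1] becomes 2
Degrees (1 + count): deg[1]=1+2=3, deg[2]=1+0=1, deg[3]=1+1=2, deg[4]=1+0=1, deg[5]=1+1=2, deg[6]=1+0=1, deg[7]=1+2=3, deg[8]=1+0=1, deg[9]=1+2=3, deg[10]=1+0=1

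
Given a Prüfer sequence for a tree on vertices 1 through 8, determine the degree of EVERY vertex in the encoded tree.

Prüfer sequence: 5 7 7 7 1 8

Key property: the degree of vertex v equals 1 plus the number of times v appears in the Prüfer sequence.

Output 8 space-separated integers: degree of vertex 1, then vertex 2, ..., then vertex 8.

p_1 = 5: count[5] becomes 1
p_2 = 7: count[7] becomes 1
p_3 = 7: count[7] becomes 2
p_4 = 7: count[7] becomes 3
p_5 = 1: count[1] becomes 1
p_6 = 8: count[8] becomes 1
Degrees (1 + count): deg[1]=1+1=2, deg[2]=1+0=1, deg[3]=1+0=1, deg[4]=1+0=1, deg[5]=1+1=2, deg[6]=1+0=1, deg[7]=1+3=4, deg[8]=1+1=2

Answer: 2 1 1 1 2 1 4 2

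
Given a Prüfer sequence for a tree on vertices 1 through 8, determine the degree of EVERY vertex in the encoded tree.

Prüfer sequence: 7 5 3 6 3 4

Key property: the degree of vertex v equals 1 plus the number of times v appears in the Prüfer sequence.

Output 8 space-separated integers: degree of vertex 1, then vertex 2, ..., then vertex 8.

p_1 = 7: count[7] becomes 1
p_2 = 5: count[5] becomes 1
p_3 = 3: count[3] becomes 1
p_4 = 6: count[6] becomes 1
p_5 = 3: count[3] becomes 2
p_6 = 4: count[4] becomes 1
Degrees (1 + count): deg[1]=1+0=1, deg[2]=1+0=1, deg[3]=1+2=3, deg[4]=1+1=2, deg[5]=1+1=2, deg[6]=1+1=2, deg[7]=1+1=2, deg[8]=1+0=1

Answer: 1 1 3 2 2 2 2 1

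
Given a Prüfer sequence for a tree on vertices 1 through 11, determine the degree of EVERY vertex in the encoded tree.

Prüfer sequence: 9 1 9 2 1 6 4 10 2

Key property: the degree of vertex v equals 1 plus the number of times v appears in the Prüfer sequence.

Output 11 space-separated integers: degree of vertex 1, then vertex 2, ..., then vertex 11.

Answer: 3 3 1 2 1 2 1 1 3 2 1

Derivation:
p_1 = 9: count[9] becomes 1
p_2 = 1: count[1] becomes 1
p_3 = 9: count[9] becomes 2
p_4 = 2: count[2] becomes 1
p_5 = 1: count[1] becomes 2
p_6 = 6: count[6] becomes 1
p_7 = 4: count[4] becomes 1
p_8 = 10: count[10] becomes 1
p_9 = 2: count[2] becomes 2
Degrees (1 + count): deg[1]=1+2=3, deg[2]=1+2=3, deg[3]=1+0=1, deg[4]=1+1=2, deg[5]=1+0=1, deg[6]=1+1=2, deg[7]=1+0=1, deg[8]=1+0=1, deg[9]=1+2=3, deg[10]=1+1=2, deg[11]=1+0=1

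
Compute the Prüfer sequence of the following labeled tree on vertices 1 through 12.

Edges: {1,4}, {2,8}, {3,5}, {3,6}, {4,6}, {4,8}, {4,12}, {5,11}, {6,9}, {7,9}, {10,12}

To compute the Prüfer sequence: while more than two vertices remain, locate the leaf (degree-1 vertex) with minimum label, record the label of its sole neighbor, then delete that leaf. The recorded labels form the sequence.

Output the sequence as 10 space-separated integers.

Step 1: leaves = {1,2,7,10,11}. Remove smallest leaf 1, emit neighbor 4.
Step 2: leaves = {2,7,10,11}. Remove smallest leaf 2, emit neighbor 8.
Step 3: leaves = {7,8,10,11}. Remove smallest leaf 7, emit neighbor 9.
Step 4: leaves = {8,9,10,11}. Remove smallest leaf 8, emit neighbor 4.
Step 5: leaves = {9,10,11}. Remove smallest leaf 9, emit neighbor 6.
Step 6: leaves = {10,11}. Remove smallest leaf 10, emit neighbor 12.
Step 7: leaves = {11,12}. Remove smallest leaf 11, emit neighbor 5.
Step 8: leaves = {5,12}. Remove smallest leaf 5, emit neighbor 3.
Step 9: leaves = {3,12}. Remove smallest leaf 3, emit neighbor 6.
Step 10: leaves = {6,12}. Remove smallest leaf 6, emit neighbor 4.
Done: 2 vertices remain (4, 12). Sequence = [4 8 9 4 6 12 5 3 6 4]

Answer: 4 8 9 4 6 12 5 3 6 4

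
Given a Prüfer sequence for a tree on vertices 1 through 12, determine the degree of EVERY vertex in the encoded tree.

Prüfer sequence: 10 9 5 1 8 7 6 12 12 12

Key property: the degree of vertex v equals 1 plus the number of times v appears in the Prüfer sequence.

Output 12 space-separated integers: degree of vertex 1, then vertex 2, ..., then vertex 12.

p_1 = 10: count[10] becomes 1
p_2 = 9: count[9] becomes 1
p_3 = 5: count[5] becomes 1
p_4 = 1: count[1] becomes 1
p_5 = 8: count[8] becomes 1
p_6 = 7: count[7] becomes 1
p_7 = 6: count[6] becomes 1
p_8 = 12: count[12] becomes 1
p_9 = 12: count[12] becomes 2
p_10 = 12: count[12] becomes 3
Degrees (1 + count): deg[1]=1+1=2, deg[2]=1+0=1, deg[3]=1+0=1, deg[4]=1+0=1, deg[5]=1+1=2, deg[6]=1+1=2, deg[7]=1+1=2, deg[8]=1+1=2, deg[9]=1+1=2, deg[10]=1+1=2, deg[11]=1+0=1, deg[12]=1+3=4

Answer: 2 1 1 1 2 2 2 2 2 2 1 4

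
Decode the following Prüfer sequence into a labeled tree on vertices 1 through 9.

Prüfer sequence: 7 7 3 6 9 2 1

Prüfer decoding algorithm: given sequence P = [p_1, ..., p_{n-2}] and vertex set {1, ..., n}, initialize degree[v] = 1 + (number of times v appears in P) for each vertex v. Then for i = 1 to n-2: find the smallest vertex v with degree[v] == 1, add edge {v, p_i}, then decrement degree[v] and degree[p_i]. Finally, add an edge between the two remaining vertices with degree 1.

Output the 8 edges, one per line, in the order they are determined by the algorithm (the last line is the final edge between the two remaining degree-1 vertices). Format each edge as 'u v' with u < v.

Answer: 4 7
5 7
3 7
3 6
6 9
2 8
1 2
1 9

Derivation:
Initial degrees: {1:2, 2:2, 3:2, 4:1, 5:1, 6:2, 7:3, 8:1, 9:2}
Step 1: smallest deg-1 vertex = 4, p_1 = 7. Add edge {4,7}. Now deg[4]=0, deg[7]=2.
Step 2: smallest deg-1 vertex = 5, p_2 = 7. Add edge {5,7}. Now deg[5]=0, deg[7]=1.
Step 3: smallest deg-1 vertex = 7, p_3 = 3. Add edge {3,7}. Now deg[7]=0, deg[3]=1.
Step 4: smallest deg-1 vertex = 3, p_4 = 6. Add edge {3,6}. Now deg[3]=0, deg[6]=1.
Step 5: smallest deg-1 vertex = 6, p_5 = 9. Add edge {6,9}. Now deg[6]=0, deg[9]=1.
Step 6: smallest deg-1 vertex = 8, p_6 = 2. Add edge {2,8}. Now deg[8]=0, deg[2]=1.
Step 7: smallest deg-1 vertex = 2, p_7 = 1. Add edge {1,2}. Now deg[2]=0, deg[1]=1.
Final: two remaining deg-1 vertices are 1, 9. Add edge {1,9}.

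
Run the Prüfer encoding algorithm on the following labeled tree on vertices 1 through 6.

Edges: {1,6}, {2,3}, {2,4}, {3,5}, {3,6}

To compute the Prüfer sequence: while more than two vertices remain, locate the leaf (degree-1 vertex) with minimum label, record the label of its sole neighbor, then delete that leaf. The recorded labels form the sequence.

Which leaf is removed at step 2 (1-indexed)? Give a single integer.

Step 1: current leaves = {1,4,5}. Remove leaf 1 (neighbor: 6).
Step 2: current leaves = {4,5,6}. Remove leaf 4 (neighbor: 2).

Answer: 4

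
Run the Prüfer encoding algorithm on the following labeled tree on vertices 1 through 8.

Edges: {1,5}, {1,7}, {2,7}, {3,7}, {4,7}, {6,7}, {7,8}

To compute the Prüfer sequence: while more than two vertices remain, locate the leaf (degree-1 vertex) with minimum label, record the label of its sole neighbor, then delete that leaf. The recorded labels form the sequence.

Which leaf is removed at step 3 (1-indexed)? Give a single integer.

Step 1: current leaves = {2,3,4,5,6,8}. Remove leaf 2 (neighbor: 7).
Step 2: current leaves = {3,4,5,6,8}. Remove leaf 3 (neighbor: 7).
Step 3: current leaves = {4,5,6,8}. Remove leaf 4 (neighbor: 7).

Answer: 4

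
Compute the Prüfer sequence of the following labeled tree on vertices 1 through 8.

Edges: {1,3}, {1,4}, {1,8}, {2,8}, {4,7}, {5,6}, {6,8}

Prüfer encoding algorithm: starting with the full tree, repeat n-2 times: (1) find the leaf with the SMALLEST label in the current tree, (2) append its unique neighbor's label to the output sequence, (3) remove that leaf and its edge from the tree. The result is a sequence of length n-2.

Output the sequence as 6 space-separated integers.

Step 1: leaves = {2,3,5,7}. Remove smallest leaf 2, emit neighbor 8.
Step 2: leaves = {3,5,7}. Remove smallest leaf 3, emit neighbor 1.
Step 3: leaves = {5,7}. Remove smallest leaf 5, emit neighbor 6.
Step 4: leaves = {6,7}. Remove smallest leaf 6, emit neighbor 8.
Step 5: leaves = {7,8}. Remove smallest leaf 7, emit neighbor 4.
Step 6: leaves = {4,8}. Remove smallest leaf 4, emit neighbor 1.
Done: 2 vertices remain (1, 8). Sequence = [8 1 6 8 4 1]

Answer: 8 1 6 8 4 1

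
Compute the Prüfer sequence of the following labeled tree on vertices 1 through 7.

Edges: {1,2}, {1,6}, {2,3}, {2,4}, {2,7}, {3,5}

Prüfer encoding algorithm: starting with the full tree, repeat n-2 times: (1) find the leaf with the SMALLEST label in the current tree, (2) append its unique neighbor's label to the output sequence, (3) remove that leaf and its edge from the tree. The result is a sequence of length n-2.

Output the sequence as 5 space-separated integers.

Answer: 2 3 2 1 2

Derivation:
Step 1: leaves = {4,5,6,7}. Remove smallest leaf 4, emit neighbor 2.
Step 2: leaves = {5,6,7}. Remove smallest leaf 5, emit neighbor 3.
Step 3: leaves = {3,6,7}. Remove smallest leaf 3, emit neighbor 2.
Step 4: leaves = {6,7}. Remove smallest leaf 6, emit neighbor 1.
Step 5: leaves = {1,7}. Remove smallest leaf 1, emit neighbor 2.
Done: 2 vertices remain (2, 7). Sequence = [2 3 2 1 2]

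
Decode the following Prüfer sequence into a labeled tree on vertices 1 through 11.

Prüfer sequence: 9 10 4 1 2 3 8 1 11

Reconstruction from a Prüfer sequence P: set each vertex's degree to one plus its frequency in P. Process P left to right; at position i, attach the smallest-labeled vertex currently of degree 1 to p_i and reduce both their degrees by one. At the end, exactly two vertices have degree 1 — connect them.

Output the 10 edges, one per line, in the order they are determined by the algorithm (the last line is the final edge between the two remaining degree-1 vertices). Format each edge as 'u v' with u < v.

Initial degrees: {1:3, 2:2, 3:2, 4:2, 5:1, 6:1, 7:1, 8:2, 9:2, 10:2, 11:2}
Step 1: smallest deg-1 vertex = 5, p_1 = 9. Add edge {5,9}. Now deg[5]=0, deg[9]=1.
Step 2: smallest deg-1 vertex = 6, p_2 = 10. Add edge {6,10}. Now deg[6]=0, deg[10]=1.
Step 3: smallest deg-1 vertex = 7, p_3 = 4. Add edge {4,7}. Now deg[7]=0, deg[4]=1.
Step 4: smallest deg-1 vertex = 4, p_4 = 1. Add edge {1,4}. Now deg[4]=0, deg[1]=2.
Step 5: smallest deg-1 vertex = 9, p_5 = 2. Add edge {2,9}. Now deg[9]=0, deg[2]=1.
Step 6: smallest deg-1 vertex = 2, p_6 = 3. Add edge {2,3}. Now deg[2]=0, deg[3]=1.
Step 7: smallest deg-1 vertex = 3, p_7 = 8. Add edge {3,8}. Now deg[3]=0, deg[8]=1.
Step 8: smallest deg-1 vertex = 8, p_8 = 1. Add edge {1,8}. Now deg[8]=0, deg[1]=1.
Step 9: smallest deg-1 vertex = 1, p_9 = 11. Add edge {1,11}. Now deg[1]=0, deg[11]=1.
Final: two remaining deg-1 vertices are 10, 11. Add edge {10,11}.

Answer: 5 9
6 10
4 7
1 4
2 9
2 3
3 8
1 8
1 11
10 11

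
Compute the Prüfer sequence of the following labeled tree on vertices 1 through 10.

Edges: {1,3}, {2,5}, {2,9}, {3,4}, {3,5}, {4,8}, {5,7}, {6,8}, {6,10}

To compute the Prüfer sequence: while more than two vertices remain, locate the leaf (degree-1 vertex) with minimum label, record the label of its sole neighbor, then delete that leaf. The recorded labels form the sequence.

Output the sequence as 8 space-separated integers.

Answer: 3 5 2 5 3 4 8 6

Derivation:
Step 1: leaves = {1,7,9,10}. Remove smallest leaf 1, emit neighbor 3.
Step 2: leaves = {7,9,10}. Remove smallest leaf 7, emit neighbor 5.
Step 3: leaves = {9,10}. Remove smallest leaf 9, emit neighbor 2.
Step 4: leaves = {2,10}. Remove smallest leaf 2, emit neighbor 5.
Step 5: leaves = {5,10}. Remove smallest leaf 5, emit neighbor 3.
Step 6: leaves = {3,10}. Remove smallest leaf 3, emit neighbor 4.
Step 7: leaves = {4,10}. Remove smallest leaf 4, emit neighbor 8.
Step 8: leaves = {8,10}. Remove smallest leaf 8, emit neighbor 6.
Done: 2 vertices remain (6, 10). Sequence = [3 5 2 5 3 4 8 6]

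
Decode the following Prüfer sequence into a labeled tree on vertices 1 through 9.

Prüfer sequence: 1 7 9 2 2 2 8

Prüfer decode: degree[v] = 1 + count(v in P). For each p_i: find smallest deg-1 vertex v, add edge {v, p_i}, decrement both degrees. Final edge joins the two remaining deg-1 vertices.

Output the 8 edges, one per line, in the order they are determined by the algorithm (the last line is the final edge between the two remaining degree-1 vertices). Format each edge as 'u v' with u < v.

Initial degrees: {1:2, 2:4, 3:1, 4:1, 5:1, 6:1, 7:2, 8:2, 9:2}
Step 1: smallest deg-1 vertex = 3, p_1 = 1. Add edge {1,3}. Now deg[3]=0, deg[1]=1.
Step 2: smallest deg-1 vertex = 1, p_2 = 7. Add edge {1,7}. Now deg[1]=0, deg[7]=1.
Step 3: smallest deg-1 vertex = 4, p_3 = 9. Add edge {4,9}. Now deg[4]=0, deg[9]=1.
Step 4: smallest deg-1 vertex = 5, p_4 = 2. Add edge {2,5}. Now deg[5]=0, deg[2]=3.
Step 5: smallest deg-1 vertex = 6, p_5 = 2. Add edge {2,6}. Now deg[6]=0, deg[2]=2.
Step 6: smallest deg-1 vertex = 7, p_6 = 2. Add edge {2,7}. Now deg[7]=0, deg[2]=1.
Step 7: smallest deg-1 vertex = 2, p_7 = 8. Add edge {2,8}. Now deg[2]=0, deg[8]=1.
Final: two remaining deg-1 vertices are 8, 9. Add edge {8,9}.

Answer: 1 3
1 7
4 9
2 5
2 6
2 7
2 8
8 9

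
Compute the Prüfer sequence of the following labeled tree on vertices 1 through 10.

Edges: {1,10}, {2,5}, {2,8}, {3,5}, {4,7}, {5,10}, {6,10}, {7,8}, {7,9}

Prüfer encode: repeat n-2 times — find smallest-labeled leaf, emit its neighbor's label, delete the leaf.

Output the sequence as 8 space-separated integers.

Answer: 10 5 7 10 7 8 2 5

Derivation:
Step 1: leaves = {1,3,4,6,9}. Remove smallest leaf 1, emit neighbor 10.
Step 2: leaves = {3,4,6,9}. Remove smallest leaf 3, emit neighbor 5.
Step 3: leaves = {4,6,9}. Remove smallest leaf 4, emit neighbor 7.
Step 4: leaves = {6,9}. Remove smallest leaf 6, emit neighbor 10.
Step 5: leaves = {9,10}. Remove smallest leaf 9, emit neighbor 7.
Step 6: leaves = {7,10}. Remove smallest leaf 7, emit neighbor 8.
Step 7: leaves = {8,10}. Remove smallest leaf 8, emit neighbor 2.
Step 8: leaves = {2,10}. Remove smallest leaf 2, emit neighbor 5.
Done: 2 vertices remain (5, 10). Sequence = [10 5 7 10 7 8 2 5]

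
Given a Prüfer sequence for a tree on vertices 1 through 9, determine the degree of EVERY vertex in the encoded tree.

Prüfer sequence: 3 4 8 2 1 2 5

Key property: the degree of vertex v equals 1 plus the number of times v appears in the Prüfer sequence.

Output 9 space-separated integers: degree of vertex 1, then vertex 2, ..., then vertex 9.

p_1 = 3: count[3] becomes 1
p_2 = 4: count[4] becomes 1
p_3 = 8: count[8] becomes 1
p_4 = 2: count[2] becomes 1
p_5 = 1: count[1] becomes 1
p_6 = 2: count[2] becomes 2
p_7 = 5: count[5] becomes 1
Degrees (1 + count): deg[1]=1+1=2, deg[2]=1+2=3, deg[3]=1+1=2, deg[4]=1+1=2, deg[5]=1+1=2, deg[6]=1+0=1, deg[7]=1+0=1, deg[8]=1+1=2, deg[9]=1+0=1

Answer: 2 3 2 2 2 1 1 2 1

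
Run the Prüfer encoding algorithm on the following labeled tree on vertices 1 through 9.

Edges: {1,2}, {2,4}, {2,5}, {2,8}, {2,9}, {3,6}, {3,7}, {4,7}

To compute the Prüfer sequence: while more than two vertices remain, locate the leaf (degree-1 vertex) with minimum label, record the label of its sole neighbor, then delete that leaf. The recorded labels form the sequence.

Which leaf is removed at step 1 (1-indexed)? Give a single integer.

Step 1: current leaves = {1,5,6,8,9}. Remove leaf 1 (neighbor: 2).

Answer: 1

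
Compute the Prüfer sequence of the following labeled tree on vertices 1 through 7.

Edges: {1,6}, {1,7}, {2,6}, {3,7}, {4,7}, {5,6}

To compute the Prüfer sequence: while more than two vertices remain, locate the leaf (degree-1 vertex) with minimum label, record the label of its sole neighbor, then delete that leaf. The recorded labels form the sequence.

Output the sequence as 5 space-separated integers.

Answer: 6 7 7 6 1

Derivation:
Step 1: leaves = {2,3,4,5}. Remove smallest leaf 2, emit neighbor 6.
Step 2: leaves = {3,4,5}. Remove smallest leaf 3, emit neighbor 7.
Step 3: leaves = {4,5}. Remove smallest leaf 4, emit neighbor 7.
Step 4: leaves = {5,7}. Remove smallest leaf 5, emit neighbor 6.
Step 5: leaves = {6,7}. Remove smallest leaf 6, emit neighbor 1.
Done: 2 vertices remain (1, 7). Sequence = [6 7 7 6 1]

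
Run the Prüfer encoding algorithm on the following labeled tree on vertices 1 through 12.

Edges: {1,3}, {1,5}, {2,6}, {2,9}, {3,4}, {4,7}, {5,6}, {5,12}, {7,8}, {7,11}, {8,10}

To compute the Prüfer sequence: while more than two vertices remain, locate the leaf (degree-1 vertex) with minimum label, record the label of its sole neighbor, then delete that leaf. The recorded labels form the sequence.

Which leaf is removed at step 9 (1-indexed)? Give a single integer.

Answer: 3

Derivation:
Step 1: current leaves = {9,10,11,12}. Remove leaf 9 (neighbor: 2).
Step 2: current leaves = {2,10,11,12}. Remove leaf 2 (neighbor: 6).
Step 3: current leaves = {6,10,11,12}. Remove leaf 6 (neighbor: 5).
Step 4: current leaves = {10,11,12}. Remove leaf 10 (neighbor: 8).
Step 5: current leaves = {8,11,12}. Remove leaf 8 (neighbor: 7).
Step 6: current leaves = {11,12}. Remove leaf 11 (neighbor: 7).
Step 7: current leaves = {7,12}. Remove leaf 7 (neighbor: 4).
Step 8: current leaves = {4,12}. Remove leaf 4 (neighbor: 3).
Step 9: current leaves = {3,12}. Remove leaf 3 (neighbor: 1).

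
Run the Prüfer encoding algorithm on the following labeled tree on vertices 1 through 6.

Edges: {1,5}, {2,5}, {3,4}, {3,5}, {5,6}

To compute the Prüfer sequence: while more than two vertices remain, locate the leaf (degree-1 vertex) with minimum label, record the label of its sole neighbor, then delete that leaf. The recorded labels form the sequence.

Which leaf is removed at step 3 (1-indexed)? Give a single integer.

Answer: 4

Derivation:
Step 1: current leaves = {1,2,4,6}. Remove leaf 1 (neighbor: 5).
Step 2: current leaves = {2,4,6}. Remove leaf 2 (neighbor: 5).
Step 3: current leaves = {4,6}. Remove leaf 4 (neighbor: 3).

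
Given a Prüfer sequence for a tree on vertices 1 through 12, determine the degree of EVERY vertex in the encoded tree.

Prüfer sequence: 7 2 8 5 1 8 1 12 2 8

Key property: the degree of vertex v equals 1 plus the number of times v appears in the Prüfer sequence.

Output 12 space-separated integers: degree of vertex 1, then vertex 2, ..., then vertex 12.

Answer: 3 3 1 1 2 1 2 4 1 1 1 2

Derivation:
p_1 = 7: count[7] becomes 1
p_2 = 2: count[2] becomes 1
p_3 = 8: count[8] becomes 1
p_4 = 5: count[5] becomes 1
p_5 = 1: count[1] becomes 1
p_6 = 8: count[8] becomes 2
p_7 = 1: count[1] becomes 2
p_8 = 12: count[12] becomes 1
p_9 = 2: count[2] becomes 2
p_10 = 8: count[8] becomes 3
Degrees (1 + count): deg[1]=1+2=3, deg[2]=1+2=3, deg[3]=1+0=1, deg[4]=1+0=1, deg[5]=1+1=2, deg[6]=1+0=1, deg[7]=1+1=2, deg[8]=1+3=4, deg[9]=1+0=1, deg[10]=1+0=1, deg[11]=1+0=1, deg[12]=1+1=2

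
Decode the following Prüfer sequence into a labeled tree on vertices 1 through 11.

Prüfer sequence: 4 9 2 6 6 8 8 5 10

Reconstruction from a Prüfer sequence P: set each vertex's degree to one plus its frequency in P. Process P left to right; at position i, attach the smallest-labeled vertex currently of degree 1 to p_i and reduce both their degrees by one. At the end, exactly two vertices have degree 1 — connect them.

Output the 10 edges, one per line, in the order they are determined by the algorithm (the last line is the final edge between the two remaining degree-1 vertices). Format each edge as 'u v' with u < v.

Initial degrees: {1:1, 2:2, 3:1, 4:2, 5:2, 6:3, 7:1, 8:3, 9:2, 10:2, 11:1}
Step 1: smallest deg-1 vertex = 1, p_1 = 4. Add edge {1,4}. Now deg[1]=0, deg[4]=1.
Step 2: smallest deg-1 vertex = 3, p_2 = 9. Add edge {3,9}. Now deg[3]=0, deg[9]=1.
Step 3: smallest deg-1 vertex = 4, p_3 = 2. Add edge {2,4}. Now deg[4]=0, deg[2]=1.
Step 4: smallest deg-1 vertex = 2, p_4 = 6. Add edge {2,6}. Now deg[2]=0, deg[6]=2.
Step 5: smallest deg-1 vertex = 7, p_5 = 6. Add edge {6,7}. Now deg[7]=0, deg[6]=1.
Step 6: smallest deg-1 vertex = 6, p_6 = 8. Add edge {6,8}. Now deg[6]=0, deg[8]=2.
Step 7: smallest deg-1 vertex = 9, p_7 = 8. Add edge {8,9}. Now deg[9]=0, deg[8]=1.
Step 8: smallest deg-1 vertex = 8, p_8 = 5. Add edge {5,8}. Now deg[8]=0, deg[5]=1.
Step 9: smallest deg-1 vertex = 5, p_9 = 10. Add edge {5,10}. Now deg[5]=0, deg[10]=1.
Final: two remaining deg-1 vertices are 10, 11. Add edge {10,11}.

Answer: 1 4
3 9
2 4
2 6
6 7
6 8
8 9
5 8
5 10
10 11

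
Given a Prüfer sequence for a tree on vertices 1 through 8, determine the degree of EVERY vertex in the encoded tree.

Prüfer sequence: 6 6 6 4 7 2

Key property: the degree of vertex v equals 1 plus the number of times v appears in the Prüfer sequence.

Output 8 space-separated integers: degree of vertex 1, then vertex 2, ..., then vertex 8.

Answer: 1 2 1 2 1 4 2 1

Derivation:
p_1 = 6: count[6] becomes 1
p_2 = 6: count[6] becomes 2
p_3 = 6: count[6] becomes 3
p_4 = 4: count[4] becomes 1
p_5 = 7: count[7] becomes 1
p_6 = 2: count[2] becomes 1
Degrees (1 + count): deg[1]=1+0=1, deg[2]=1+1=2, deg[3]=1+0=1, deg[4]=1+1=2, deg[5]=1+0=1, deg[6]=1+3=4, deg[7]=1+1=2, deg[8]=1+0=1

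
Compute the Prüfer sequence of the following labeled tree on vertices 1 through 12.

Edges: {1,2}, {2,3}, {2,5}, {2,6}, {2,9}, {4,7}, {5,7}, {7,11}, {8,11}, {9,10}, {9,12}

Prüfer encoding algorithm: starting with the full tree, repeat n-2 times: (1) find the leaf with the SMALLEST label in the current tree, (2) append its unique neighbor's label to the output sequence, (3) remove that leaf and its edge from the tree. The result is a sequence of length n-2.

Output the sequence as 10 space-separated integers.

Step 1: leaves = {1,3,4,6,8,10,12}. Remove smallest leaf 1, emit neighbor 2.
Step 2: leaves = {3,4,6,8,10,12}. Remove smallest leaf 3, emit neighbor 2.
Step 3: leaves = {4,6,8,10,12}. Remove smallest leaf 4, emit neighbor 7.
Step 4: leaves = {6,8,10,12}. Remove smallest leaf 6, emit neighbor 2.
Step 5: leaves = {8,10,12}. Remove smallest leaf 8, emit neighbor 11.
Step 6: leaves = {10,11,12}. Remove smallest leaf 10, emit neighbor 9.
Step 7: leaves = {11,12}. Remove smallest leaf 11, emit neighbor 7.
Step 8: leaves = {7,12}. Remove smallest leaf 7, emit neighbor 5.
Step 9: leaves = {5,12}. Remove smallest leaf 5, emit neighbor 2.
Step 10: leaves = {2,12}. Remove smallest leaf 2, emit neighbor 9.
Done: 2 vertices remain (9, 12). Sequence = [2 2 7 2 11 9 7 5 2 9]

Answer: 2 2 7 2 11 9 7 5 2 9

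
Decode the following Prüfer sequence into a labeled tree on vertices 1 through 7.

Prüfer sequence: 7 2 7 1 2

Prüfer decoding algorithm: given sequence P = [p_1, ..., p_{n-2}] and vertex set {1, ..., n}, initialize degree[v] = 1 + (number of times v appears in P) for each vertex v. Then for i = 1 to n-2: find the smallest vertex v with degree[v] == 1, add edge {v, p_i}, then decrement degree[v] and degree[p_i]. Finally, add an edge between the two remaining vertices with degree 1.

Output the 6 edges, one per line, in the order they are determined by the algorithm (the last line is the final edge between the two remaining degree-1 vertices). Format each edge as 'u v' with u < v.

Initial degrees: {1:2, 2:3, 3:1, 4:1, 5:1, 6:1, 7:3}
Step 1: smallest deg-1 vertex = 3, p_1 = 7. Add edge {3,7}. Now deg[3]=0, deg[7]=2.
Step 2: smallest deg-1 vertex = 4, p_2 = 2. Add edge {2,4}. Now deg[4]=0, deg[2]=2.
Step 3: smallest deg-1 vertex = 5, p_3 = 7. Add edge {5,7}. Now deg[5]=0, deg[7]=1.
Step 4: smallest deg-1 vertex = 6, p_4 = 1. Add edge {1,6}. Now deg[6]=0, deg[1]=1.
Step 5: smallest deg-1 vertex = 1, p_5 = 2. Add edge {1,2}. Now deg[1]=0, deg[2]=1.
Final: two remaining deg-1 vertices are 2, 7. Add edge {2,7}.

Answer: 3 7
2 4
5 7
1 6
1 2
2 7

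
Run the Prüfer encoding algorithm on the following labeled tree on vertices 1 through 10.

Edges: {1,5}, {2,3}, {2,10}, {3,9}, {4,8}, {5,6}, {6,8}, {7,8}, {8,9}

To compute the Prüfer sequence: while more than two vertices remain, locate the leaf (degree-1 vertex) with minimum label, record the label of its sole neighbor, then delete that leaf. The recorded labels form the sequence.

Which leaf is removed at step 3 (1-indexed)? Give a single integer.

Answer: 5

Derivation:
Step 1: current leaves = {1,4,7,10}. Remove leaf 1 (neighbor: 5).
Step 2: current leaves = {4,5,7,10}. Remove leaf 4 (neighbor: 8).
Step 3: current leaves = {5,7,10}. Remove leaf 5 (neighbor: 6).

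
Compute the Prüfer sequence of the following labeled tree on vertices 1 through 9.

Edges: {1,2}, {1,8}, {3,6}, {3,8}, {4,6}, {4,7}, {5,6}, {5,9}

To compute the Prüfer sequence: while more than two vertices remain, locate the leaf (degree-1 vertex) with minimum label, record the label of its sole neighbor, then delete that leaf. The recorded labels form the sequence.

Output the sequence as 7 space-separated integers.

Answer: 1 8 4 6 3 6 5

Derivation:
Step 1: leaves = {2,7,9}. Remove smallest leaf 2, emit neighbor 1.
Step 2: leaves = {1,7,9}. Remove smallest leaf 1, emit neighbor 8.
Step 3: leaves = {7,8,9}. Remove smallest leaf 7, emit neighbor 4.
Step 4: leaves = {4,8,9}. Remove smallest leaf 4, emit neighbor 6.
Step 5: leaves = {8,9}. Remove smallest leaf 8, emit neighbor 3.
Step 6: leaves = {3,9}. Remove smallest leaf 3, emit neighbor 6.
Step 7: leaves = {6,9}. Remove smallest leaf 6, emit neighbor 5.
Done: 2 vertices remain (5, 9). Sequence = [1 8 4 6 3 6 5]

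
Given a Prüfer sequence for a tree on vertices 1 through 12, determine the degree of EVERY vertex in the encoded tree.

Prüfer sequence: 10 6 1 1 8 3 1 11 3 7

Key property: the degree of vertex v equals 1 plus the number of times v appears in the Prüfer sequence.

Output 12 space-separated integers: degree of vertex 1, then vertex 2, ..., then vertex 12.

p_1 = 10: count[10] becomes 1
p_2 = 6: count[6] becomes 1
p_3 = 1: count[1] becomes 1
p_4 = 1: count[1] becomes 2
p_5 = 8: count[8] becomes 1
p_6 = 3: count[3] becomes 1
p_7 = 1: count[1] becomes 3
p_8 = 11: count[11] becomes 1
p_9 = 3: count[3] becomes 2
p_10 = 7: count[7] becomes 1
Degrees (1 + count): deg[1]=1+3=4, deg[2]=1+0=1, deg[3]=1+2=3, deg[4]=1+0=1, deg[5]=1+0=1, deg[6]=1+1=2, deg[7]=1+1=2, deg[8]=1+1=2, deg[9]=1+0=1, deg[10]=1+1=2, deg[11]=1+1=2, deg[12]=1+0=1

Answer: 4 1 3 1 1 2 2 2 1 2 2 1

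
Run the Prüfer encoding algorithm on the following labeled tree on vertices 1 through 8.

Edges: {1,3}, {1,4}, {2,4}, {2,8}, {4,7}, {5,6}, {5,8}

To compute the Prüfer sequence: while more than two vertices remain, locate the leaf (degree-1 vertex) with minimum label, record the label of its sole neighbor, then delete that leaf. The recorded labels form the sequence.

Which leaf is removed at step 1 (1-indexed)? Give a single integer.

Answer: 3

Derivation:
Step 1: current leaves = {3,6,7}. Remove leaf 3 (neighbor: 1).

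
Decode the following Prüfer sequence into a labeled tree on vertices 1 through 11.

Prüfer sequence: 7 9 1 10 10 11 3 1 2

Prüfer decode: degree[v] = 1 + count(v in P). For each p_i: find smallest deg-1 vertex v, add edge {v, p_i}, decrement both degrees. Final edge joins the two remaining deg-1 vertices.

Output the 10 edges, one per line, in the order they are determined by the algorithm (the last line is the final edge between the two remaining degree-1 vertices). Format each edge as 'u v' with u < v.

Answer: 4 7
5 9
1 6
7 10
8 10
9 11
3 10
1 3
1 2
2 11

Derivation:
Initial degrees: {1:3, 2:2, 3:2, 4:1, 5:1, 6:1, 7:2, 8:1, 9:2, 10:3, 11:2}
Step 1: smallest deg-1 vertex = 4, p_1 = 7. Add edge {4,7}. Now deg[4]=0, deg[7]=1.
Step 2: smallest deg-1 vertex = 5, p_2 = 9. Add edge {5,9}. Now deg[5]=0, deg[9]=1.
Step 3: smallest deg-1 vertex = 6, p_3 = 1. Add edge {1,6}. Now deg[6]=0, deg[1]=2.
Step 4: smallest deg-1 vertex = 7, p_4 = 10. Add edge {7,10}. Now deg[7]=0, deg[10]=2.
Step 5: smallest deg-1 vertex = 8, p_5 = 10. Add edge {8,10}. Now deg[8]=0, deg[10]=1.
Step 6: smallest deg-1 vertex = 9, p_6 = 11. Add edge {9,11}. Now deg[9]=0, deg[11]=1.
Step 7: smallest deg-1 vertex = 10, p_7 = 3. Add edge {3,10}. Now deg[10]=0, deg[3]=1.
Step 8: smallest deg-1 vertex = 3, p_8 = 1. Add edge {1,3}. Now deg[3]=0, deg[1]=1.
Step 9: smallest deg-1 vertex = 1, p_9 = 2. Add edge {1,2}. Now deg[1]=0, deg[2]=1.
Final: two remaining deg-1 vertices are 2, 11. Add edge {2,11}.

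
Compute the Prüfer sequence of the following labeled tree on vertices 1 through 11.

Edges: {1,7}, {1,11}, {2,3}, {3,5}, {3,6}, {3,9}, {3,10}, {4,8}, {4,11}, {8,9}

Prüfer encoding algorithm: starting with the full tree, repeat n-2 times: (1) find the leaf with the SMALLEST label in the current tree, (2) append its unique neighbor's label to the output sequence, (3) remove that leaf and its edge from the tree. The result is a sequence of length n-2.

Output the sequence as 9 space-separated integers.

Answer: 3 3 3 1 11 3 9 8 4

Derivation:
Step 1: leaves = {2,5,6,7,10}. Remove smallest leaf 2, emit neighbor 3.
Step 2: leaves = {5,6,7,10}. Remove smallest leaf 5, emit neighbor 3.
Step 3: leaves = {6,7,10}. Remove smallest leaf 6, emit neighbor 3.
Step 4: leaves = {7,10}. Remove smallest leaf 7, emit neighbor 1.
Step 5: leaves = {1,10}. Remove smallest leaf 1, emit neighbor 11.
Step 6: leaves = {10,11}. Remove smallest leaf 10, emit neighbor 3.
Step 7: leaves = {3,11}. Remove smallest leaf 3, emit neighbor 9.
Step 8: leaves = {9,11}. Remove smallest leaf 9, emit neighbor 8.
Step 9: leaves = {8,11}. Remove smallest leaf 8, emit neighbor 4.
Done: 2 vertices remain (4, 11). Sequence = [3 3 3 1 11 3 9 8 4]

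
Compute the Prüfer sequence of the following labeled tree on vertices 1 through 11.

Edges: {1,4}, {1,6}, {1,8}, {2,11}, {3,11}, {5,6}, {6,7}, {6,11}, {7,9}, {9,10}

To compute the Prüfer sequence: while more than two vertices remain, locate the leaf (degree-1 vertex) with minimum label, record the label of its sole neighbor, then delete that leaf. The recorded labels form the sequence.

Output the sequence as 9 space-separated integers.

Answer: 11 11 1 6 1 6 9 7 6

Derivation:
Step 1: leaves = {2,3,4,5,8,10}. Remove smallest leaf 2, emit neighbor 11.
Step 2: leaves = {3,4,5,8,10}. Remove smallest leaf 3, emit neighbor 11.
Step 3: leaves = {4,5,8,10,11}. Remove smallest leaf 4, emit neighbor 1.
Step 4: leaves = {5,8,10,11}. Remove smallest leaf 5, emit neighbor 6.
Step 5: leaves = {8,10,11}. Remove smallest leaf 8, emit neighbor 1.
Step 6: leaves = {1,10,11}. Remove smallest leaf 1, emit neighbor 6.
Step 7: leaves = {10,11}. Remove smallest leaf 10, emit neighbor 9.
Step 8: leaves = {9,11}. Remove smallest leaf 9, emit neighbor 7.
Step 9: leaves = {7,11}. Remove smallest leaf 7, emit neighbor 6.
Done: 2 vertices remain (6, 11). Sequence = [11 11 1 6 1 6 9 7 6]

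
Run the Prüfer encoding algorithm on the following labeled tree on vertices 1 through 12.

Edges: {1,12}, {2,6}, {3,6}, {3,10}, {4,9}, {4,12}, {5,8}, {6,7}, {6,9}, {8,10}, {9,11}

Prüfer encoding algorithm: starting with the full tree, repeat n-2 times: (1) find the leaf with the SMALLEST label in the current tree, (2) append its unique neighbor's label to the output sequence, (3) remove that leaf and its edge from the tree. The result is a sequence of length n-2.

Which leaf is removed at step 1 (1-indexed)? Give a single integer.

Step 1: current leaves = {1,2,5,7,11}. Remove leaf 1 (neighbor: 12).

Answer: 1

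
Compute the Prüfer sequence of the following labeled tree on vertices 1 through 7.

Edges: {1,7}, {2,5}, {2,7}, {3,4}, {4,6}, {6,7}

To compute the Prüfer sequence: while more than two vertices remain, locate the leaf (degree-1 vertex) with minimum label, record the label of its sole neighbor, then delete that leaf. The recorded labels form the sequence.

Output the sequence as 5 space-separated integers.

Answer: 7 4 6 2 7

Derivation:
Step 1: leaves = {1,3,5}. Remove smallest leaf 1, emit neighbor 7.
Step 2: leaves = {3,5}. Remove smallest leaf 3, emit neighbor 4.
Step 3: leaves = {4,5}. Remove smallest leaf 4, emit neighbor 6.
Step 4: leaves = {5,6}. Remove smallest leaf 5, emit neighbor 2.
Step 5: leaves = {2,6}. Remove smallest leaf 2, emit neighbor 7.
Done: 2 vertices remain (6, 7). Sequence = [7 4 6 2 7]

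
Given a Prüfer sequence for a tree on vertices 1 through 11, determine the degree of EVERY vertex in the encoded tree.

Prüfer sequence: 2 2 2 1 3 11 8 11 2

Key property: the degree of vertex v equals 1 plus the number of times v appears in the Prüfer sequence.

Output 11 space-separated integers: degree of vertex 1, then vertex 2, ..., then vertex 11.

p_1 = 2: count[2] becomes 1
p_2 = 2: count[2] becomes 2
p_3 = 2: count[2] becomes 3
p_4 = 1: count[1] becomes 1
p_5 = 3: count[3] becomes 1
p_6 = 11: count[11] becomes 1
p_7 = 8: count[8] becomes 1
p_8 = 11: count[11] becomes 2
p_9 = 2: count[2] becomes 4
Degrees (1 + count): deg[1]=1+1=2, deg[2]=1+4=5, deg[3]=1+1=2, deg[4]=1+0=1, deg[5]=1+0=1, deg[6]=1+0=1, deg[7]=1+0=1, deg[8]=1+1=2, deg[9]=1+0=1, deg[10]=1+0=1, deg[11]=1+2=3

Answer: 2 5 2 1 1 1 1 2 1 1 3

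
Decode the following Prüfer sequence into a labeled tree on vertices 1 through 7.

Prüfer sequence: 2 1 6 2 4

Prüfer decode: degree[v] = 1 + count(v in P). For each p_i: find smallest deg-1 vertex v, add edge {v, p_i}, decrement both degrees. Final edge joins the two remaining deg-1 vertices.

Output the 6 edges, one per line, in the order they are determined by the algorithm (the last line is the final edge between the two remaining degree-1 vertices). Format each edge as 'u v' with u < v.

Answer: 2 3
1 5
1 6
2 6
2 4
4 7

Derivation:
Initial degrees: {1:2, 2:3, 3:1, 4:2, 5:1, 6:2, 7:1}
Step 1: smallest deg-1 vertex = 3, p_1 = 2. Add edge {2,3}. Now deg[3]=0, deg[2]=2.
Step 2: smallest deg-1 vertex = 5, p_2 = 1. Add edge {1,5}. Now deg[5]=0, deg[1]=1.
Step 3: smallest deg-1 vertex = 1, p_3 = 6. Add edge {1,6}. Now deg[1]=0, deg[6]=1.
Step 4: smallest deg-1 vertex = 6, p_4 = 2. Add edge {2,6}. Now deg[6]=0, deg[2]=1.
Step 5: smallest deg-1 vertex = 2, p_5 = 4. Add edge {2,4}. Now deg[2]=0, deg[4]=1.
Final: two remaining deg-1 vertices are 4, 7. Add edge {4,7}.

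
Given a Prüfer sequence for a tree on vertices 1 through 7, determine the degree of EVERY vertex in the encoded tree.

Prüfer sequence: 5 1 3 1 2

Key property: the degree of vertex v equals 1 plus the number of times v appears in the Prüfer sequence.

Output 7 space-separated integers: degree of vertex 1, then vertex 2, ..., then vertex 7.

p_1 = 5: count[5] becomes 1
p_2 = 1: count[1] becomes 1
p_3 = 3: count[3] becomes 1
p_4 = 1: count[1] becomes 2
p_5 = 2: count[2] becomes 1
Degrees (1 + count): deg[1]=1+2=3, deg[2]=1+1=2, deg[3]=1+1=2, deg[4]=1+0=1, deg[5]=1+1=2, deg[6]=1+0=1, deg[7]=1+0=1

Answer: 3 2 2 1 2 1 1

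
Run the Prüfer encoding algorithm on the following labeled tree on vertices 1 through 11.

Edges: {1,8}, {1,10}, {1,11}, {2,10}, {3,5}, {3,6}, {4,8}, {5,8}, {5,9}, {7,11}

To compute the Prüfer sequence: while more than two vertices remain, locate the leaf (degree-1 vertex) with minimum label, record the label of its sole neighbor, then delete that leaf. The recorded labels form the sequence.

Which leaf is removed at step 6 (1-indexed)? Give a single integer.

Step 1: current leaves = {2,4,6,7,9}. Remove leaf 2 (neighbor: 10).
Step 2: current leaves = {4,6,7,9,10}. Remove leaf 4 (neighbor: 8).
Step 3: current leaves = {6,7,9,10}. Remove leaf 6 (neighbor: 3).
Step 4: current leaves = {3,7,9,10}. Remove leaf 3 (neighbor: 5).
Step 5: current leaves = {7,9,10}. Remove leaf 7 (neighbor: 11).
Step 6: current leaves = {9,10,11}. Remove leaf 9 (neighbor: 5).

Answer: 9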